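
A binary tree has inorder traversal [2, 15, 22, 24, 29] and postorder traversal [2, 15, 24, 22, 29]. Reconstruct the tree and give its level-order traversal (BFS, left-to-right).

Inorder:   [2, 15, 22, 24, 29]
Postorder: [2, 15, 24, 22, 29]
Algorithm: postorder visits root last, so walk postorder right-to-left;
each value is the root of the current inorder slice — split it at that
value, recurse on the right subtree first, then the left.
Recursive splits:
  root=29; inorder splits into left=[2, 15, 22, 24], right=[]
  root=22; inorder splits into left=[2, 15], right=[24]
  root=24; inorder splits into left=[], right=[]
  root=15; inorder splits into left=[2], right=[]
  root=2; inorder splits into left=[], right=[]
Reconstructed level-order: [29, 22, 15, 24, 2]


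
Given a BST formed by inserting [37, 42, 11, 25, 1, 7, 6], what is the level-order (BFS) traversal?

Tree insertion order: [37, 42, 11, 25, 1, 7, 6]
Tree (level-order array): [37, 11, 42, 1, 25, None, None, None, 7, None, None, 6]
BFS from the root, enqueuing left then right child of each popped node:
  queue [37] -> pop 37, enqueue [11, 42], visited so far: [37]
  queue [11, 42] -> pop 11, enqueue [1, 25], visited so far: [37, 11]
  queue [42, 1, 25] -> pop 42, enqueue [none], visited so far: [37, 11, 42]
  queue [1, 25] -> pop 1, enqueue [7], visited so far: [37, 11, 42, 1]
  queue [25, 7] -> pop 25, enqueue [none], visited so far: [37, 11, 42, 1, 25]
  queue [7] -> pop 7, enqueue [6], visited so far: [37, 11, 42, 1, 25, 7]
  queue [6] -> pop 6, enqueue [none], visited so far: [37, 11, 42, 1, 25, 7, 6]
Result: [37, 11, 42, 1, 25, 7, 6]


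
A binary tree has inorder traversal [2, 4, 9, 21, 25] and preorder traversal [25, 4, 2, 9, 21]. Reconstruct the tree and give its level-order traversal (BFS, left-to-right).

Inorder:  [2, 4, 9, 21, 25]
Preorder: [25, 4, 2, 9, 21]
Algorithm: preorder visits root first, so consume preorder in order;
for each root, split the current inorder slice at that value into
left-subtree inorder and right-subtree inorder, then recurse.
Recursive splits:
  root=25; inorder splits into left=[2, 4, 9, 21], right=[]
  root=4; inorder splits into left=[2], right=[9, 21]
  root=2; inorder splits into left=[], right=[]
  root=9; inorder splits into left=[], right=[21]
  root=21; inorder splits into left=[], right=[]
Reconstructed level-order: [25, 4, 2, 9, 21]


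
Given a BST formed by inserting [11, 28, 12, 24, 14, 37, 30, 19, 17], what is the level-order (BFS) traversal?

Tree insertion order: [11, 28, 12, 24, 14, 37, 30, 19, 17]
Tree (level-order array): [11, None, 28, 12, 37, None, 24, 30, None, 14, None, None, None, None, 19, 17]
BFS from the root, enqueuing left then right child of each popped node:
  queue [11] -> pop 11, enqueue [28], visited so far: [11]
  queue [28] -> pop 28, enqueue [12, 37], visited so far: [11, 28]
  queue [12, 37] -> pop 12, enqueue [24], visited so far: [11, 28, 12]
  queue [37, 24] -> pop 37, enqueue [30], visited so far: [11, 28, 12, 37]
  queue [24, 30] -> pop 24, enqueue [14], visited so far: [11, 28, 12, 37, 24]
  queue [30, 14] -> pop 30, enqueue [none], visited so far: [11, 28, 12, 37, 24, 30]
  queue [14] -> pop 14, enqueue [19], visited so far: [11, 28, 12, 37, 24, 30, 14]
  queue [19] -> pop 19, enqueue [17], visited so far: [11, 28, 12, 37, 24, 30, 14, 19]
  queue [17] -> pop 17, enqueue [none], visited so far: [11, 28, 12, 37, 24, 30, 14, 19, 17]
Result: [11, 28, 12, 37, 24, 30, 14, 19, 17]


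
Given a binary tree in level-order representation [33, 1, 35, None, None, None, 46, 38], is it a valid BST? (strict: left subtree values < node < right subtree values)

Level-order array: [33, 1, 35, None, None, None, 46, 38]
Validate using subtree bounds (lo, hi): at each node, require lo < value < hi,
then recurse left with hi=value and right with lo=value.
Preorder trace (stopping at first violation):
  at node 33 with bounds (-inf, +inf): OK
  at node 1 with bounds (-inf, 33): OK
  at node 35 with bounds (33, +inf): OK
  at node 46 with bounds (35, +inf): OK
  at node 38 with bounds (35, 46): OK
No violation found at any node.
Result: Valid BST


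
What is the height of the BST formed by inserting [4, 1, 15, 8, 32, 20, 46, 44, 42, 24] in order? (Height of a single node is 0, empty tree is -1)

Insertion order: [4, 1, 15, 8, 32, 20, 46, 44, 42, 24]
Tree (level-order array): [4, 1, 15, None, None, 8, 32, None, None, 20, 46, None, 24, 44, None, None, None, 42]
Compute height bottom-up (empty subtree = -1):
  height(1) = 1 + max(-1, -1) = 0
  height(8) = 1 + max(-1, -1) = 0
  height(24) = 1 + max(-1, -1) = 0
  height(20) = 1 + max(-1, 0) = 1
  height(42) = 1 + max(-1, -1) = 0
  height(44) = 1 + max(0, -1) = 1
  height(46) = 1 + max(1, -1) = 2
  height(32) = 1 + max(1, 2) = 3
  height(15) = 1 + max(0, 3) = 4
  height(4) = 1 + max(0, 4) = 5
Height = 5


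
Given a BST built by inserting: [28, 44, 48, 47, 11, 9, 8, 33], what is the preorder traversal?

Tree insertion order: [28, 44, 48, 47, 11, 9, 8, 33]
Tree (level-order array): [28, 11, 44, 9, None, 33, 48, 8, None, None, None, 47]
Preorder traversal: [28, 11, 9, 8, 44, 33, 48, 47]


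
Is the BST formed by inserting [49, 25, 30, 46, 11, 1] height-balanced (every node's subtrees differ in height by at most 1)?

Tree (level-order array): [49, 25, None, 11, 30, 1, None, None, 46]
Definition: a tree is height-balanced if, at every node, |h(left) - h(right)| <= 1 (empty subtree has height -1).
Bottom-up per-node check:
  node 1: h_left=-1, h_right=-1, diff=0 [OK], height=0
  node 11: h_left=0, h_right=-1, diff=1 [OK], height=1
  node 46: h_left=-1, h_right=-1, diff=0 [OK], height=0
  node 30: h_left=-1, h_right=0, diff=1 [OK], height=1
  node 25: h_left=1, h_right=1, diff=0 [OK], height=2
  node 49: h_left=2, h_right=-1, diff=3 [FAIL (|2--1|=3 > 1)], height=3
Node 49 violates the condition: |2 - -1| = 3 > 1.
Result: Not balanced


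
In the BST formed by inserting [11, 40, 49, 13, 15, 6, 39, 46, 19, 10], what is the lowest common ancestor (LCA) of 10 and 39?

Tree insertion order: [11, 40, 49, 13, 15, 6, 39, 46, 19, 10]
Tree (level-order array): [11, 6, 40, None, 10, 13, 49, None, None, None, 15, 46, None, None, 39, None, None, 19]
In a BST, the LCA of p=10, q=39 is the first node v on the
root-to-leaf path with p <= v <= q (go left if both < v, right if both > v).
Walk from root:
  at 11: 10 <= 11 <= 39, this is the LCA
LCA = 11


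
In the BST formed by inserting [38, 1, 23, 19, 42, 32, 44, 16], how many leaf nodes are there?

Tree built from: [38, 1, 23, 19, 42, 32, 44, 16]
Tree (level-order array): [38, 1, 42, None, 23, None, 44, 19, 32, None, None, 16]
Rule: A leaf has 0 children.
Per-node child counts:
  node 38: 2 child(ren)
  node 1: 1 child(ren)
  node 23: 2 child(ren)
  node 19: 1 child(ren)
  node 16: 0 child(ren)
  node 32: 0 child(ren)
  node 42: 1 child(ren)
  node 44: 0 child(ren)
Matching nodes: [16, 32, 44]
Count of leaf nodes: 3


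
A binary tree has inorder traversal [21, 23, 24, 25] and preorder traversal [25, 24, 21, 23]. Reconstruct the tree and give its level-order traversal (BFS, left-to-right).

Inorder:  [21, 23, 24, 25]
Preorder: [25, 24, 21, 23]
Algorithm: preorder visits root first, so consume preorder in order;
for each root, split the current inorder slice at that value into
left-subtree inorder and right-subtree inorder, then recurse.
Recursive splits:
  root=25; inorder splits into left=[21, 23, 24], right=[]
  root=24; inorder splits into left=[21, 23], right=[]
  root=21; inorder splits into left=[], right=[23]
  root=23; inorder splits into left=[], right=[]
Reconstructed level-order: [25, 24, 21, 23]


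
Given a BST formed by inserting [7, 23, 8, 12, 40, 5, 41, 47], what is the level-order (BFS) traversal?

Tree insertion order: [7, 23, 8, 12, 40, 5, 41, 47]
Tree (level-order array): [7, 5, 23, None, None, 8, 40, None, 12, None, 41, None, None, None, 47]
BFS from the root, enqueuing left then right child of each popped node:
  queue [7] -> pop 7, enqueue [5, 23], visited so far: [7]
  queue [5, 23] -> pop 5, enqueue [none], visited so far: [7, 5]
  queue [23] -> pop 23, enqueue [8, 40], visited so far: [7, 5, 23]
  queue [8, 40] -> pop 8, enqueue [12], visited so far: [7, 5, 23, 8]
  queue [40, 12] -> pop 40, enqueue [41], visited so far: [7, 5, 23, 8, 40]
  queue [12, 41] -> pop 12, enqueue [none], visited so far: [7, 5, 23, 8, 40, 12]
  queue [41] -> pop 41, enqueue [47], visited so far: [7, 5, 23, 8, 40, 12, 41]
  queue [47] -> pop 47, enqueue [none], visited so far: [7, 5, 23, 8, 40, 12, 41, 47]
Result: [7, 5, 23, 8, 40, 12, 41, 47]


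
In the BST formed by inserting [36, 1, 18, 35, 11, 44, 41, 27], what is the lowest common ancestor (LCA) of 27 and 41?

Tree insertion order: [36, 1, 18, 35, 11, 44, 41, 27]
Tree (level-order array): [36, 1, 44, None, 18, 41, None, 11, 35, None, None, None, None, 27]
In a BST, the LCA of p=27, q=41 is the first node v on the
root-to-leaf path with p <= v <= q (go left if both < v, right if both > v).
Walk from root:
  at 36: 27 <= 36 <= 41, this is the LCA
LCA = 36


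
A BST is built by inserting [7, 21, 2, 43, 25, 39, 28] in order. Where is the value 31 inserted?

Starting tree (level order): [7, 2, 21, None, None, None, 43, 25, None, None, 39, 28]
Insertion path: 7 -> 21 -> 43 -> 25 -> 39 -> 28
Result: insert 31 as right child of 28
Final tree (level order): [7, 2, 21, None, None, None, 43, 25, None, None, 39, 28, None, None, 31]


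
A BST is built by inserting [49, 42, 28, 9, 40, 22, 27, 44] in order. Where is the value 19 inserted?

Starting tree (level order): [49, 42, None, 28, 44, 9, 40, None, None, None, 22, None, None, None, 27]
Insertion path: 49 -> 42 -> 28 -> 9 -> 22
Result: insert 19 as left child of 22
Final tree (level order): [49, 42, None, 28, 44, 9, 40, None, None, None, 22, None, None, 19, 27]


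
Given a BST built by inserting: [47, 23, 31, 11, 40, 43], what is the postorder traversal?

Tree insertion order: [47, 23, 31, 11, 40, 43]
Tree (level-order array): [47, 23, None, 11, 31, None, None, None, 40, None, 43]
Postorder traversal: [11, 43, 40, 31, 23, 47]


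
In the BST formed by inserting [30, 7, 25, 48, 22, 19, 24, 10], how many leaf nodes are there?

Tree built from: [30, 7, 25, 48, 22, 19, 24, 10]
Tree (level-order array): [30, 7, 48, None, 25, None, None, 22, None, 19, 24, 10]
Rule: A leaf has 0 children.
Per-node child counts:
  node 30: 2 child(ren)
  node 7: 1 child(ren)
  node 25: 1 child(ren)
  node 22: 2 child(ren)
  node 19: 1 child(ren)
  node 10: 0 child(ren)
  node 24: 0 child(ren)
  node 48: 0 child(ren)
Matching nodes: [10, 24, 48]
Count of leaf nodes: 3


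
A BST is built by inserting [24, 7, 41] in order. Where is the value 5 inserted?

Starting tree (level order): [24, 7, 41]
Insertion path: 24 -> 7
Result: insert 5 as left child of 7
Final tree (level order): [24, 7, 41, 5]


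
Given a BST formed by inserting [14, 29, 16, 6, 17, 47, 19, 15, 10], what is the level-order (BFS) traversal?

Tree insertion order: [14, 29, 16, 6, 17, 47, 19, 15, 10]
Tree (level-order array): [14, 6, 29, None, 10, 16, 47, None, None, 15, 17, None, None, None, None, None, 19]
BFS from the root, enqueuing left then right child of each popped node:
  queue [14] -> pop 14, enqueue [6, 29], visited so far: [14]
  queue [6, 29] -> pop 6, enqueue [10], visited so far: [14, 6]
  queue [29, 10] -> pop 29, enqueue [16, 47], visited so far: [14, 6, 29]
  queue [10, 16, 47] -> pop 10, enqueue [none], visited so far: [14, 6, 29, 10]
  queue [16, 47] -> pop 16, enqueue [15, 17], visited so far: [14, 6, 29, 10, 16]
  queue [47, 15, 17] -> pop 47, enqueue [none], visited so far: [14, 6, 29, 10, 16, 47]
  queue [15, 17] -> pop 15, enqueue [none], visited so far: [14, 6, 29, 10, 16, 47, 15]
  queue [17] -> pop 17, enqueue [19], visited so far: [14, 6, 29, 10, 16, 47, 15, 17]
  queue [19] -> pop 19, enqueue [none], visited so far: [14, 6, 29, 10, 16, 47, 15, 17, 19]
Result: [14, 6, 29, 10, 16, 47, 15, 17, 19]


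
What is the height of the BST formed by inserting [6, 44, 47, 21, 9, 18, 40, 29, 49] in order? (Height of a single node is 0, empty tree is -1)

Insertion order: [6, 44, 47, 21, 9, 18, 40, 29, 49]
Tree (level-order array): [6, None, 44, 21, 47, 9, 40, None, 49, None, 18, 29]
Compute height bottom-up (empty subtree = -1):
  height(18) = 1 + max(-1, -1) = 0
  height(9) = 1 + max(-1, 0) = 1
  height(29) = 1 + max(-1, -1) = 0
  height(40) = 1 + max(0, -1) = 1
  height(21) = 1 + max(1, 1) = 2
  height(49) = 1 + max(-1, -1) = 0
  height(47) = 1 + max(-1, 0) = 1
  height(44) = 1 + max(2, 1) = 3
  height(6) = 1 + max(-1, 3) = 4
Height = 4


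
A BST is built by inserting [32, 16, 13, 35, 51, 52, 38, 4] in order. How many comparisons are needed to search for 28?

Search path for 28: 32 -> 16
Found: False
Comparisons: 2


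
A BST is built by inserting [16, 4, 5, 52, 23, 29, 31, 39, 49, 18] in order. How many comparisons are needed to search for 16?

Search path for 16: 16
Found: True
Comparisons: 1


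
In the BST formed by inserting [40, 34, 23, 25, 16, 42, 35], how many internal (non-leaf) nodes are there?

Tree built from: [40, 34, 23, 25, 16, 42, 35]
Tree (level-order array): [40, 34, 42, 23, 35, None, None, 16, 25]
Rule: An internal node has at least one child.
Per-node child counts:
  node 40: 2 child(ren)
  node 34: 2 child(ren)
  node 23: 2 child(ren)
  node 16: 0 child(ren)
  node 25: 0 child(ren)
  node 35: 0 child(ren)
  node 42: 0 child(ren)
Matching nodes: [40, 34, 23]
Count of internal (non-leaf) nodes: 3


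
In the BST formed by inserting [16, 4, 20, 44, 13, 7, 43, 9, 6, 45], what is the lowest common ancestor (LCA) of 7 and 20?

Tree insertion order: [16, 4, 20, 44, 13, 7, 43, 9, 6, 45]
Tree (level-order array): [16, 4, 20, None, 13, None, 44, 7, None, 43, 45, 6, 9]
In a BST, the LCA of p=7, q=20 is the first node v on the
root-to-leaf path with p <= v <= q (go left if both < v, right if both > v).
Walk from root:
  at 16: 7 <= 16 <= 20, this is the LCA
LCA = 16


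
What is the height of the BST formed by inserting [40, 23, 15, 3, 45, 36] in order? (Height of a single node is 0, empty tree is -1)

Insertion order: [40, 23, 15, 3, 45, 36]
Tree (level-order array): [40, 23, 45, 15, 36, None, None, 3]
Compute height bottom-up (empty subtree = -1):
  height(3) = 1 + max(-1, -1) = 0
  height(15) = 1 + max(0, -1) = 1
  height(36) = 1 + max(-1, -1) = 0
  height(23) = 1 + max(1, 0) = 2
  height(45) = 1 + max(-1, -1) = 0
  height(40) = 1 + max(2, 0) = 3
Height = 3


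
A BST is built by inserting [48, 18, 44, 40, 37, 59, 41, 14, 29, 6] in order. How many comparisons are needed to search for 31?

Search path for 31: 48 -> 18 -> 44 -> 40 -> 37 -> 29
Found: False
Comparisons: 6


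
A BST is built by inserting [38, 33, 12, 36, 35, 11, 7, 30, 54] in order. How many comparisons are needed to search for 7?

Search path for 7: 38 -> 33 -> 12 -> 11 -> 7
Found: True
Comparisons: 5


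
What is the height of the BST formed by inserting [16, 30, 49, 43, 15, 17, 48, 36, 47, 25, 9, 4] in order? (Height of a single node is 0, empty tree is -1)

Insertion order: [16, 30, 49, 43, 15, 17, 48, 36, 47, 25, 9, 4]
Tree (level-order array): [16, 15, 30, 9, None, 17, 49, 4, None, None, 25, 43, None, None, None, None, None, 36, 48, None, None, 47]
Compute height bottom-up (empty subtree = -1):
  height(4) = 1 + max(-1, -1) = 0
  height(9) = 1 + max(0, -1) = 1
  height(15) = 1 + max(1, -1) = 2
  height(25) = 1 + max(-1, -1) = 0
  height(17) = 1 + max(-1, 0) = 1
  height(36) = 1 + max(-1, -1) = 0
  height(47) = 1 + max(-1, -1) = 0
  height(48) = 1 + max(0, -1) = 1
  height(43) = 1 + max(0, 1) = 2
  height(49) = 1 + max(2, -1) = 3
  height(30) = 1 + max(1, 3) = 4
  height(16) = 1 + max(2, 4) = 5
Height = 5


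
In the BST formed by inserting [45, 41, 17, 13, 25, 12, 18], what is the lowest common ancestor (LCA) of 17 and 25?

Tree insertion order: [45, 41, 17, 13, 25, 12, 18]
Tree (level-order array): [45, 41, None, 17, None, 13, 25, 12, None, 18]
In a BST, the LCA of p=17, q=25 is the first node v on the
root-to-leaf path with p <= v <= q (go left if both < v, right if both > v).
Walk from root:
  at 45: both 17 and 25 < 45, go left
  at 41: both 17 and 25 < 41, go left
  at 17: 17 <= 17 <= 25, this is the LCA
LCA = 17


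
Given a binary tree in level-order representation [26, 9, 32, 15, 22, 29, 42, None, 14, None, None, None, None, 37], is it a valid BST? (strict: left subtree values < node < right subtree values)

Level-order array: [26, 9, 32, 15, 22, 29, 42, None, 14, None, None, None, None, 37]
Validate using subtree bounds (lo, hi): at each node, require lo < value < hi,
then recurse left with hi=value and right with lo=value.
Preorder trace (stopping at first violation):
  at node 26 with bounds (-inf, +inf): OK
  at node 9 with bounds (-inf, 26): OK
  at node 15 with bounds (-inf, 9): VIOLATION
Node 15 violates its bound: not (-inf < 15 < 9).
Result: Not a valid BST


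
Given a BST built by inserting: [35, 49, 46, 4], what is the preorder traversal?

Tree insertion order: [35, 49, 46, 4]
Tree (level-order array): [35, 4, 49, None, None, 46]
Preorder traversal: [35, 4, 49, 46]


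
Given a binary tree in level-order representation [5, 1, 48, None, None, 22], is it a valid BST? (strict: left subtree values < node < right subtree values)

Level-order array: [5, 1, 48, None, None, 22]
Validate using subtree bounds (lo, hi): at each node, require lo < value < hi,
then recurse left with hi=value and right with lo=value.
Preorder trace (stopping at first violation):
  at node 5 with bounds (-inf, +inf): OK
  at node 1 with bounds (-inf, 5): OK
  at node 48 with bounds (5, +inf): OK
  at node 22 with bounds (5, 48): OK
No violation found at any node.
Result: Valid BST


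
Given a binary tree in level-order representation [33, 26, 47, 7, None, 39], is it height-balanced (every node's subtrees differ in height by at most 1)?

Tree (level-order array): [33, 26, 47, 7, None, 39]
Definition: a tree is height-balanced if, at every node, |h(left) - h(right)| <= 1 (empty subtree has height -1).
Bottom-up per-node check:
  node 7: h_left=-1, h_right=-1, diff=0 [OK], height=0
  node 26: h_left=0, h_right=-1, diff=1 [OK], height=1
  node 39: h_left=-1, h_right=-1, diff=0 [OK], height=0
  node 47: h_left=0, h_right=-1, diff=1 [OK], height=1
  node 33: h_left=1, h_right=1, diff=0 [OK], height=2
All nodes satisfy the balance condition.
Result: Balanced


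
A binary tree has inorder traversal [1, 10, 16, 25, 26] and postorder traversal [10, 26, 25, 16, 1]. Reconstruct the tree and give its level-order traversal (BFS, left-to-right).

Inorder:   [1, 10, 16, 25, 26]
Postorder: [10, 26, 25, 16, 1]
Algorithm: postorder visits root last, so walk postorder right-to-left;
each value is the root of the current inorder slice — split it at that
value, recurse on the right subtree first, then the left.
Recursive splits:
  root=1; inorder splits into left=[], right=[10, 16, 25, 26]
  root=16; inorder splits into left=[10], right=[25, 26]
  root=25; inorder splits into left=[], right=[26]
  root=26; inorder splits into left=[], right=[]
  root=10; inorder splits into left=[], right=[]
Reconstructed level-order: [1, 16, 10, 25, 26]


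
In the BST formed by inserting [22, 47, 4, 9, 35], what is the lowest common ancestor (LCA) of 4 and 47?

Tree insertion order: [22, 47, 4, 9, 35]
Tree (level-order array): [22, 4, 47, None, 9, 35]
In a BST, the LCA of p=4, q=47 is the first node v on the
root-to-leaf path with p <= v <= q (go left if both < v, right if both > v).
Walk from root:
  at 22: 4 <= 22 <= 47, this is the LCA
LCA = 22


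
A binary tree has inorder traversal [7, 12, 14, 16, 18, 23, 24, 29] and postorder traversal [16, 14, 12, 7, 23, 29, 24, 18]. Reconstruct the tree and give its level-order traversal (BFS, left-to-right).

Inorder:   [7, 12, 14, 16, 18, 23, 24, 29]
Postorder: [16, 14, 12, 7, 23, 29, 24, 18]
Algorithm: postorder visits root last, so walk postorder right-to-left;
each value is the root of the current inorder slice — split it at that
value, recurse on the right subtree first, then the left.
Recursive splits:
  root=18; inorder splits into left=[7, 12, 14, 16], right=[23, 24, 29]
  root=24; inorder splits into left=[23], right=[29]
  root=29; inorder splits into left=[], right=[]
  root=23; inorder splits into left=[], right=[]
  root=7; inorder splits into left=[], right=[12, 14, 16]
  root=12; inorder splits into left=[], right=[14, 16]
  root=14; inorder splits into left=[], right=[16]
  root=16; inorder splits into left=[], right=[]
Reconstructed level-order: [18, 7, 24, 12, 23, 29, 14, 16]


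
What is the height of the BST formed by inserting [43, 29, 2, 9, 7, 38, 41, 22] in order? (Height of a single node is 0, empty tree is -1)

Insertion order: [43, 29, 2, 9, 7, 38, 41, 22]
Tree (level-order array): [43, 29, None, 2, 38, None, 9, None, 41, 7, 22]
Compute height bottom-up (empty subtree = -1):
  height(7) = 1 + max(-1, -1) = 0
  height(22) = 1 + max(-1, -1) = 0
  height(9) = 1 + max(0, 0) = 1
  height(2) = 1 + max(-1, 1) = 2
  height(41) = 1 + max(-1, -1) = 0
  height(38) = 1 + max(-1, 0) = 1
  height(29) = 1 + max(2, 1) = 3
  height(43) = 1 + max(3, -1) = 4
Height = 4


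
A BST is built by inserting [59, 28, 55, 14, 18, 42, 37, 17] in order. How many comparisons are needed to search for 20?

Search path for 20: 59 -> 28 -> 14 -> 18
Found: False
Comparisons: 4


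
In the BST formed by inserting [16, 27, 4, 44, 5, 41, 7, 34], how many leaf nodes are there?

Tree built from: [16, 27, 4, 44, 5, 41, 7, 34]
Tree (level-order array): [16, 4, 27, None, 5, None, 44, None, 7, 41, None, None, None, 34]
Rule: A leaf has 0 children.
Per-node child counts:
  node 16: 2 child(ren)
  node 4: 1 child(ren)
  node 5: 1 child(ren)
  node 7: 0 child(ren)
  node 27: 1 child(ren)
  node 44: 1 child(ren)
  node 41: 1 child(ren)
  node 34: 0 child(ren)
Matching nodes: [7, 34]
Count of leaf nodes: 2


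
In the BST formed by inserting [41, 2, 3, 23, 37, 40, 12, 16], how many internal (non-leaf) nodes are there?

Tree built from: [41, 2, 3, 23, 37, 40, 12, 16]
Tree (level-order array): [41, 2, None, None, 3, None, 23, 12, 37, None, 16, None, 40]
Rule: An internal node has at least one child.
Per-node child counts:
  node 41: 1 child(ren)
  node 2: 1 child(ren)
  node 3: 1 child(ren)
  node 23: 2 child(ren)
  node 12: 1 child(ren)
  node 16: 0 child(ren)
  node 37: 1 child(ren)
  node 40: 0 child(ren)
Matching nodes: [41, 2, 3, 23, 12, 37]
Count of internal (non-leaf) nodes: 6


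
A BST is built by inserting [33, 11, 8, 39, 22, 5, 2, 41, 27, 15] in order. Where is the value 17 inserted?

Starting tree (level order): [33, 11, 39, 8, 22, None, 41, 5, None, 15, 27, None, None, 2]
Insertion path: 33 -> 11 -> 22 -> 15
Result: insert 17 as right child of 15
Final tree (level order): [33, 11, 39, 8, 22, None, 41, 5, None, 15, 27, None, None, 2, None, None, 17]


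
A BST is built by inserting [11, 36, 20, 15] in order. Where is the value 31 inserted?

Starting tree (level order): [11, None, 36, 20, None, 15]
Insertion path: 11 -> 36 -> 20
Result: insert 31 as right child of 20
Final tree (level order): [11, None, 36, 20, None, 15, 31]


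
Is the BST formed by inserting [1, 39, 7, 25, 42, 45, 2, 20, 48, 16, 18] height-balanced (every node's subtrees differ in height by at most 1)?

Tree (level-order array): [1, None, 39, 7, 42, 2, 25, None, 45, None, None, 20, None, None, 48, 16, None, None, None, None, 18]
Definition: a tree is height-balanced if, at every node, |h(left) - h(right)| <= 1 (empty subtree has height -1).
Bottom-up per-node check:
  node 2: h_left=-1, h_right=-1, diff=0 [OK], height=0
  node 18: h_left=-1, h_right=-1, diff=0 [OK], height=0
  node 16: h_left=-1, h_right=0, diff=1 [OK], height=1
  node 20: h_left=1, h_right=-1, diff=2 [FAIL (|1--1|=2 > 1)], height=2
  node 25: h_left=2, h_right=-1, diff=3 [FAIL (|2--1|=3 > 1)], height=3
  node 7: h_left=0, h_right=3, diff=3 [FAIL (|0-3|=3 > 1)], height=4
  node 48: h_left=-1, h_right=-1, diff=0 [OK], height=0
  node 45: h_left=-1, h_right=0, diff=1 [OK], height=1
  node 42: h_left=-1, h_right=1, diff=2 [FAIL (|-1-1|=2 > 1)], height=2
  node 39: h_left=4, h_right=2, diff=2 [FAIL (|4-2|=2 > 1)], height=5
  node 1: h_left=-1, h_right=5, diff=6 [FAIL (|-1-5|=6 > 1)], height=6
Node 20 violates the condition: |1 - -1| = 2 > 1.
Result: Not balanced


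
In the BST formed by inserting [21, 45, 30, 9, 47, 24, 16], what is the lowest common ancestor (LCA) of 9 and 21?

Tree insertion order: [21, 45, 30, 9, 47, 24, 16]
Tree (level-order array): [21, 9, 45, None, 16, 30, 47, None, None, 24]
In a BST, the LCA of p=9, q=21 is the first node v on the
root-to-leaf path with p <= v <= q (go left if both < v, right if both > v).
Walk from root:
  at 21: 9 <= 21 <= 21, this is the LCA
LCA = 21


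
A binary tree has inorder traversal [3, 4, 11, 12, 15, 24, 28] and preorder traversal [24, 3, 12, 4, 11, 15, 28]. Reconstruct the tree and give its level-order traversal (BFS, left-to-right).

Inorder:  [3, 4, 11, 12, 15, 24, 28]
Preorder: [24, 3, 12, 4, 11, 15, 28]
Algorithm: preorder visits root first, so consume preorder in order;
for each root, split the current inorder slice at that value into
left-subtree inorder and right-subtree inorder, then recurse.
Recursive splits:
  root=24; inorder splits into left=[3, 4, 11, 12, 15], right=[28]
  root=3; inorder splits into left=[], right=[4, 11, 12, 15]
  root=12; inorder splits into left=[4, 11], right=[15]
  root=4; inorder splits into left=[], right=[11]
  root=11; inorder splits into left=[], right=[]
  root=15; inorder splits into left=[], right=[]
  root=28; inorder splits into left=[], right=[]
Reconstructed level-order: [24, 3, 28, 12, 4, 15, 11]


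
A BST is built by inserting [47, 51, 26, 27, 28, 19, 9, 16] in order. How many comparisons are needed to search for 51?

Search path for 51: 47 -> 51
Found: True
Comparisons: 2


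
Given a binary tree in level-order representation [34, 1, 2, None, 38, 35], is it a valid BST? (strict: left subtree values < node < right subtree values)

Level-order array: [34, 1, 2, None, 38, 35]
Validate using subtree bounds (lo, hi): at each node, require lo < value < hi,
then recurse left with hi=value and right with lo=value.
Preorder trace (stopping at first violation):
  at node 34 with bounds (-inf, +inf): OK
  at node 1 with bounds (-inf, 34): OK
  at node 38 with bounds (1, 34): VIOLATION
Node 38 violates its bound: not (1 < 38 < 34).
Result: Not a valid BST


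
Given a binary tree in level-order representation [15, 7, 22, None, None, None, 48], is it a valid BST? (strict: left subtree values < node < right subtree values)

Level-order array: [15, 7, 22, None, None, None, 48]
Validate using subtree bounds (lo, hi): at each node, require lo < value < hi,
then recurse left with hi=value and right with lo=value.
Preorder trace (stopping at first violation):
  at node 15 with bounds (-inf, +inf): OK
  at node 7 with bounds (-inf, 15): OK
  at node 22 with bounds (15, +inf): OK
  at node 48 with bounds (22, +inf): OK
No violation found at any node.
Result: Valid BST


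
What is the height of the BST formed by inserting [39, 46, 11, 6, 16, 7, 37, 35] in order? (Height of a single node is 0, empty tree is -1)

Insertion order: [39, 46, 11, 6, 16, 7, 37, 35]
Tree (level-order array): [39, 11, 46, 6, 16, None, None, None, 7, None, 37, None, None, 35]
Compute height bottom-up (empty subtree = -1):
  height(7) = 1 + max(-1, -1) = 0
  height(6) = 1 + max(-1, 0) = 1
  height(35) = 1 + max(-1, -1) = 0
  height(37) = 1 + max(0, -1) = 1
  height(16) = 1 + max(-1, 1) = 2
  height(11) = 1 + max(1, 2) = 3
  height(46) = 1 + max(-1, -1) = 0
  height(39) = 1 + max(3, 0) = 4
Height = 4


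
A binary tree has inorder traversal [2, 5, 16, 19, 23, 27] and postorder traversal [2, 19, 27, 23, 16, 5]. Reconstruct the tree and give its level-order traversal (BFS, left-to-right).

Inorder:   [2, 5, 16, 19, 23, 27]
Postorder: [2, 19, 27, 23, 16, 5]
Algorithm: postorder visits root last, so walk postorder right-to-left;
each value is the root of the current inorder slice — split it at that
value, recurse on the right subtree first, then the left.
Recursive splits:
  root=5; inorder splits into left=[2], right=[16, 19, 23, 27]
  root=16; inorder splits into left=[], right=[19, 23, 27]
  root=23; inorder splits into left=[19], right=[27]
  root=27; inorder splits into left=[], right=[]
  root=19; inorder splits into left=[], right=[]
  root=2; inorder splits into left=[], right=[]
Reconstructed level-order: [5, 2, 16, 23, 19, 27]


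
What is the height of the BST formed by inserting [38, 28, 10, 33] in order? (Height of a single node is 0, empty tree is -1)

Insertion order: [38, 28, 10, 33]
Tree (level-order array): [38, 28, None, 10, 33]
Compute height bottom-up (empty subtree = -1):
  height(10) = 1 + max(-1, -1) = 0
  height(33) = 1 + max(-1, -1) = 0
  height(28) = 1 + max(0, 0) = 1
  height(38) = 1 + max(1, -1) = 2
Height = 2


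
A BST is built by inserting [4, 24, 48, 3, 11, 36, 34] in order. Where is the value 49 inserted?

Starting tree (level order): [4, 3, 24, None, None, 11, 48, None, None, 36, None, 34]
Insertion path: 4 -> 24 -> 48
Result: insert 49 as right child of 48
Final tree (level order): [4, 3, 24, None, None, 11, 48, None, None, 36, 49, 34]


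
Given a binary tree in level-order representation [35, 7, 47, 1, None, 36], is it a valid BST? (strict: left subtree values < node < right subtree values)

Level-order array: [35, 7, 47, 1, None, 36]
Validate using subtree bounds (lo, hi): at each node, require lo < value < hi,
then recurse left with hi=value and right with lo=value.
Preorder trace (stopping at first violation):
  at node 35 with bounds (-inf, +inf): OK
  at node 7 with bounds (-inf, 35): OK
  at node 1 with bounds (-inf, 7): OK
  at node 47 with bounds (35, +inf): OK
  at node 36 with bounds (35, 47): OK
No violation found at any node.
Result: Valid BST


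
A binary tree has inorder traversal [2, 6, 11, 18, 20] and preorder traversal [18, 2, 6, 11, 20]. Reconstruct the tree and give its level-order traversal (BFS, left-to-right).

Inorder:  [2, 6, 11, 18, 20]
Preorder: [18, 2, 6, 11, 20]
Algorithm: preorder visits root first, so consume preorder in order;
for each root, split the current inorder slice at that value into
left-subtree inorder and right-subtree inorder, then recurse.
Recursive splits:
  root=18; inorder splits into left=[2, 6, 11], right=[20]
  root=2; inorder splits into left=[], right=[6, 11]
  root=6; inorder splits into left=[], right=[11]
  root=11; inorder splits into left=[], right=[]
  root=20; inorder splits into left=[], right=[]
Reconstructed level-order: [18, 2, 20, 6, 11]


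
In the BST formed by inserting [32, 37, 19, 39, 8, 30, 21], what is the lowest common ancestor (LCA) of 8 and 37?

Tree insertion order: [32, 37, 19, 39, 8, 30, 21]
Tree (level-order array): [32, 19, 37, 8, 30, None, 39, None, None, 21]
In a BST, the LCA of p=8, q=37 is the first node v on the
root-to-leaf path with p <= v <= q (go left if both < v, right if both > v).
Walk from root:
  at 32: 8 <= 32 <= 37, this is the LCA
LCA = 32


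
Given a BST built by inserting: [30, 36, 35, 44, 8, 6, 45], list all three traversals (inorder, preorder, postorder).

Tree insertion order: [30, 36, 35, 44, 8, 6, 45]
Tree (level-order array): [30, 8, 36, 6, None, 35, 44, None, None, None, None, None, 45]
Inorder (L, root, R): [6, 8, 30, 35, 36, 44, 45]
Preorder (root, L, R): [30, 8, 6, 36, 35, 44, 45]
Postorder (L, R, root): [6, 8, 35, 45, 44, 36, 30]


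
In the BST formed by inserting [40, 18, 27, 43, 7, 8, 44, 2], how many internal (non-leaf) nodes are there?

Tree built from: [40, 18, 27, 43, 7, 8, 44, 2]
Tree (level-order array): [40, 18, 43, 7, 27, None, 44, 2, 8]
Rule: An internal node has at least one child.
Per-node child counts:
  node 40: 2 child(ren)
  node 18: 2 child(ren)
  node 7: 2 child(ren)
  node 2: 0 child(ren)
  node 8: 0 child(ren)
  node 27: 0 child(ren)
  node 43: 1 child(ren)
  node 44: 0 child(ren)
Matching nodes: [40, 18, 7, 43]
Count of internal (non-leaf) nodes: 4


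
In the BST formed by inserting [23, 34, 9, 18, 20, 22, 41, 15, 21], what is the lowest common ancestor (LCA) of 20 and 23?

Tree insertion order: [23, 34, 9, 18, 20, 22, 41, 15, 21]
Tree (level-order array): [23, 9, 34, None, 18, None, 41, 15, 20, None, None, None, None, None, 22, 21]
In a BST, the LCA of p=20, q=23 is the first node v on the
root-to-leaf path with p <= v <= q (go left if both < v, right if both > v).
Walk from root:
  at 23: 20 <= 23 <= 23, this is the LCA
LCA = 23


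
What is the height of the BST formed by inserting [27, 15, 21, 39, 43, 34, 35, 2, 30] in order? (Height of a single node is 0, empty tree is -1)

Insertion order: [27, 15, 21, 39, 43, 34, 35, 2, 30]
Tree (level-order array): [27, 15, 39, 2, 21, 34, 43, None, None, None, None, 30, 35]
Compute height bottom-up (empty subtree = -1):
  height(2) = 1 + max(-1, -1) = 0
  height(21) = 1 + max(-1, -1) = 0
  height(15) = 1 + max(0, 0) = 1
  height(30) = 1 + max(-1, -1) = 0
  height(35) = 1 + max(-1, -1) = 0
  height(34) = 1 + max(0, 0) = 1
  height(43) = 1 + max(-1, -1) = 0
  height(39) = 1 + max(1, 0) = 2
  height(27) = 1 + max(1, 2) = 3
Height = 3


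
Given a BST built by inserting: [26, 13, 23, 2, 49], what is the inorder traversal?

Tree insertion order: [26, 13, 23, 2, 49]
Tree (level-order array): [26, 13, 49, 2, 23]
Inorder traversal: [2, 13, 23, 26, 49]


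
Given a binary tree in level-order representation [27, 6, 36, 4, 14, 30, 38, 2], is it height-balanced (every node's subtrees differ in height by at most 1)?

Tree (level-order array): [27, 6, 36, 4, 14, 30, 38, 2]
Definition: a tree is height-balanced if, at every node, |h(left) - h(right)| <= 1 (empty subtree has height -1).
Bottom-up per-node check:
  node 2: h_left=-1, h_right=-1, diff=0 [OK], height=0
  node 4: h_left=0, h_right=-1, diff=1 [OK], height=1
  node 14: h_left=-1, h_right=-1, diff=0 [OK], height=0
  node 6: h_left=1, h_right=0, diff=1 [OK], height=2
  node 30: h_left=-1, h_right=-1, diff=0 [OK], height=0
  node 38: h_left=-1, h_right=-1, diff=0 [OK], height=0
  node 36: h_left=0, h_right=0, diff=0 [OK], height=1
  node 27: h_left=2, h_right=1, diff=1 [OK], height=3
All nodes satisfy the balance condition.
Result: Balanced


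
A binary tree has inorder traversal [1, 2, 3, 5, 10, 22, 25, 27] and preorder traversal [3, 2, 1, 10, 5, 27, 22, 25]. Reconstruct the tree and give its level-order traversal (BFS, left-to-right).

Inorder:  [1, 2, 3, 5, 10, 22, 25, 27]
Preorder: [3, 2, 1, 10, 5, 27, 22, 25]
Algorithm: preorder visits root first, so consume preorder in order;
for each root, split the current inorder slice at that value into
left-subtree inorder and right-subtree inorder, then recurse.
Recursive splits:
  root=3; inorder splits into left=[1, 2], right=[5, 10, 22, 25, 27]
  root=2; inorder splits into left=[1], right=[]
  root=1; inorder splits into left=[], right=[]
  root=10; inorder splits into left=[5], right=[22, 25, 27]
  root=5; inorder splits into left=[], right=[]
  root=27; inorder splits into left=[22, 25], right=[]
  root=22; inorder splits into left=[], right=[25]
  root=25; inorder splits into left=[], right=[]
Reconstructed level-order: [3, 2, 10, 1, 5, 27, 22, 25]


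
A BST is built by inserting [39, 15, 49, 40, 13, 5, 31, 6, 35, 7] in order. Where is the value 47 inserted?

Starting tree (level order): [39, 15, 49, 13, 31, 40, None, 5, None, None, 35, None, None, None, 6, None, None, None, 7]
Insertion path: 39 -> 49 -> 40
Result: insert 47 as right child of 40
Final tree (level order): [39, 15, 49, 13, 31, 40, None, 5, None, None, 35, None, 47, None, 6, None, None, None, None, None, 7]


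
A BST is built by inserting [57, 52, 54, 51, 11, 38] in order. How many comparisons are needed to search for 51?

Search path for 51: 57 -> 52 -> 51
Found: True
Comparisons: 3


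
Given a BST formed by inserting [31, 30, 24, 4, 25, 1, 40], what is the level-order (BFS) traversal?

Tree insertion order: [31, 30, 24, 4, 25, 1, 40]
Tree (level-order array): [31, 30, 40, 24, None, None, None, 4, 25, 1]
BFS from the root, enqueuing left then right child of each popped node:
  queue [31] -> pop 31, enqueue [30, 40], visited so far: [31]
  queue [30, 40] -> pop 30, enqueue [24], visited so far: [31, 30]
  queue [40, 24] -> pop 40, enqueue [none], visited so far: [31, 30, 40]
  queue [24] -> pop 24, enqueue [4, 25], visited so far: [31, 30, 40, 24]
  queue [4, 25] -> pop 4, enqueue [1], visited so far: [31, 30, 40, 24, 4]
  queue [25, 1] -> pop 25, enqueue [none], visited so far: [31, 30, 40, 24, 4, 25]
  queue [1] -> pop 1, enqueue [none], visited so far: [31, 30, 40, 24, 4, 25, 1]
Result: [31, 30, 40, 24, 4, 25, 1]


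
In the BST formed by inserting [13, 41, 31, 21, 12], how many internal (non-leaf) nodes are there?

Tree built from: [13, 41, 31, 21, 12]
Tree (level-order array): [13, 12, 41, None, None, 31, None, 21]
Rule: An internal node has at least one child.
Per-node child counts:
  node 13: 2 child(ren)
  node 12: 0 child(ren)
  node 41: 1 child(ren)
  node 31: 1 child(ren)
  node 21: 0 child(ren)
Matching nodes: [13, 41, 31]
Count of internal (non-leaf) nodes: 3


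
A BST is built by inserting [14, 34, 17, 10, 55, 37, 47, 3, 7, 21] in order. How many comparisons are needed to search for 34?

Search path for 34: 14 -> 34
Found: True
Comparisons: 2


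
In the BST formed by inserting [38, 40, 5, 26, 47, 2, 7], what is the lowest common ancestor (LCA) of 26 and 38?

Tree insertion order: [38, 40, 5, 26, 47, 2, 7]
Tree (level-order array): [38, 5, 40, 2, 26, None, 47, None, None, 7]
In a BST, the LCA of p=26, q=38 is the first node v on the
root-to-leaf path with p <= v <= q (go left if both < v, right if both > v).
Walk from root:
  at 38: 26 <= 38 <= 38, this is the LCA
LCA = 38


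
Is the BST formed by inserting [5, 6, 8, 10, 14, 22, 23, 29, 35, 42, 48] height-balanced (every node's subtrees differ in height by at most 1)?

Tree (level-order array): [5, None, 6, None, 8, None, 10, None, 14, None, 22, None, 23, None, 29, None, 35, None, 42, None, 48]
Definition: a tree is height-balanced if, at every node, |h(left) - h(right)| <= 1 (empty subtree has height -1).
Bottom-up per-node check:
  node 48: h_left=-1, h_right=-1, diff=0 [OK], height=0
  node 42: h_left=-1, h_right=0, diff=1 [OK], height=1
  node 35: h_left=-1, h_right=1, diff=2 [FAIL (|-1-1|=2 > 1)], height=2
  node 29: h_left=-1, h_right=2, diff=3 [FAIL (|-1-2|=3 > 1)], height=3
  node 23: h_left=-1, h_right=3, diff=4 [FAIL (|-1-3|=4 > 1)], height=4
  node 22: h_left=-1, h_right=4, diff=5 [FAIL (|-1-4|=5 > 1)], height=5
  node 14: h_left=-1, h_right=5, diff=6 [FAIL (|-1-5|=6 > 1)], height=6
  node 10: h_left=-1, h_right=6, diff=7 [FAIL (|-1-6|=7 > 1)], height=7
  node 8: h_left=-1, h_right=7, diff=8 [FAIL (|-1-7|=8 > 1)], height=8
  node 6: h_left=-1, h_right=8, diff=9 [FAIL (|-1-8|=9 > 1)], height=9
  node 5: h_left=-1, h_right=9, diff=10 [FAIL (|-1-9|=10 > 1)], height=10
Node 35 violates the condition: |-1 - 1| = 2 > 1.
Result: Not balanced


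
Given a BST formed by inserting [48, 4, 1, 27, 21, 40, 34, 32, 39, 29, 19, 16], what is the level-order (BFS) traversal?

Tree insertion order: [48, 4, 1, 27, 21, 40, 34, 32, 39, 29, 19, 16]
Tree (level-order array): [48, 4, None, 1, 27, None, None, 21, 40, 19, None, 34, None, 16, None, 32, 39, None, None, 29]
BFS from the root, enqueuing left then right child of each popped node:
  queue [48] -> pop 48, enqueue [4], visited so far: [48]
  queue [4] -> pop 4, enqueue [1, 27], visited so far: [48, 4]
  queue [1, 27] -> pop 1, enqueue [none], visited so far: [48, 4, 1]
  queue [27] -> pop 27, enqueue [21, 40], visited so far: [48, 4, 1, 27]
  queue [21, 40] -> pop 21, enqueue [19], visited so far: [48, 4, 1, 27, 21]
  queue [40, 19] -> pop 40, enqueue [34], visited so far: [48, 4, 1, 27, 21, 40]
  queue [19, 34] -> pop 19, enqueue [16], visited so far: [48, 4, 1, 27, 21, 40, 19]
  queue [34, 16] -> pop 34, enqueue [32, 39], visited so far: [48, 4, 1, 27, 21, 40, 19, 34]
  queue [16, 32, 39] -> pop 16, enqueue [none], visited so far: [48, 4, 1, 27, 21, 40, 19, 34, 16]
  queue [32, 39] -> pop 32, enqueue [29], visited so far: [48, 4, 1, 27, 21, 40, 19, 34, 16, 32]
  queue [39, 29] -> pop 39, enqueue [none], visited so far: [48, 4, 1, 27, 21, 40, 19, 34, 16, 32, 39]
  queue [29] -> pop 29, enqueue [none], visited so far: [48, 4, 1, 27, 21, 40, 19, 34, 16, 32, 39, 29]
Result: [48, 4, 1, 27, 21, 40, 19, 34, 16, 32, 39, 29]
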